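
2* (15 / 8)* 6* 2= 45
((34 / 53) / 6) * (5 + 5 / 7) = 680 / 1113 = 0.61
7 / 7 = 1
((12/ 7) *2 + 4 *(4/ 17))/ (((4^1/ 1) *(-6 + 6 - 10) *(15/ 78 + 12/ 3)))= -338/ 12971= -0.03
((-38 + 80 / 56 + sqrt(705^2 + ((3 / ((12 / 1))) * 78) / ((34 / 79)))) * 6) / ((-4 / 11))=4224 / 7- 33 * sqrt(574613277) / 68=-11029.60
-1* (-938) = 938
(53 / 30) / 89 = 53 / 2670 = 0.02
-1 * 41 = -41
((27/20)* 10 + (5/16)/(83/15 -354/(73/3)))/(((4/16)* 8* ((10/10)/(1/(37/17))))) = 36153237/11687264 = 3.09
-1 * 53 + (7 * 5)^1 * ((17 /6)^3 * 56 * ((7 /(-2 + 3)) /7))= 1202254 /27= 44527.93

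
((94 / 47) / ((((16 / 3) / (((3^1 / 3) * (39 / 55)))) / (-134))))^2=61449921 / 48400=1269.63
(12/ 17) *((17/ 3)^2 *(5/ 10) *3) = 34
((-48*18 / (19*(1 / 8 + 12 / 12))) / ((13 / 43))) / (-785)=33024 / 193895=0.17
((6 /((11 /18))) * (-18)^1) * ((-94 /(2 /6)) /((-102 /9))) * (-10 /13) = 8223120 /2431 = 3382.61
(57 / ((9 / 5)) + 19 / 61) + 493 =96071 / 183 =524.98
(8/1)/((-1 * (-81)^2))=-8/6561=-0.00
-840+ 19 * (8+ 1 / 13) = -8925 / 13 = -686.54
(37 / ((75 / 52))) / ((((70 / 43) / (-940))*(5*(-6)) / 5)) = 3888404 / 1575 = 2468.83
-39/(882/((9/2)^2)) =-351/392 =-0.90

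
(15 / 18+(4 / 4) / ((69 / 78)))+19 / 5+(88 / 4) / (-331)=5.70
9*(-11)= -99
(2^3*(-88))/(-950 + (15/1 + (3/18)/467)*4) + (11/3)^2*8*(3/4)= 38088226/467583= 81.46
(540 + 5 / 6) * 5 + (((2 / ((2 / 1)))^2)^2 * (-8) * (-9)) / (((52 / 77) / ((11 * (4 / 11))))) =244189 / 78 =3130.63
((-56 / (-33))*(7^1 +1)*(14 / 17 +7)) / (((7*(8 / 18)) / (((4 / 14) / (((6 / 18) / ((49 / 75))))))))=89376 / 4675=19.12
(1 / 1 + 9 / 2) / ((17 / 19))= 209 / 34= 6.15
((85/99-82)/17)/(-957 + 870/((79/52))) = 21883/1762101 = 0.01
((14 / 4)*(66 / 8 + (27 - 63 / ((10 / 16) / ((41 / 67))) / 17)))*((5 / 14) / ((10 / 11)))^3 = 958771209 / 142876160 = 6.71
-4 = -4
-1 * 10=-10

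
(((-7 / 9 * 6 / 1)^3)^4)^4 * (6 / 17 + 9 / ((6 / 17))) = 1513503178125245103545403330795947714558319059680104546304 / 452009844102277555892379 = 3348385434240189744950941000000000.00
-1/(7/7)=-1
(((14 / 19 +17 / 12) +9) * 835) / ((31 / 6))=2123405 / 1178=1802.55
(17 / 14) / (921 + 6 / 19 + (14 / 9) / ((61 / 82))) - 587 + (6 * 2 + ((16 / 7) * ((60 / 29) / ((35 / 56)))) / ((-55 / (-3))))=-123584151991873 / 215083832810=-574.59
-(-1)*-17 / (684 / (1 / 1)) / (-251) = 17 / 171684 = 0.00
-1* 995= -995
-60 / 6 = -10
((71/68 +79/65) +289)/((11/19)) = 24459973/48620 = 503.08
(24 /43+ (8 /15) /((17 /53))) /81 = 24352 /888165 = 0.03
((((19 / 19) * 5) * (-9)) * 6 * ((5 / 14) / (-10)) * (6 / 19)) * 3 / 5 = 243 / 133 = 1.83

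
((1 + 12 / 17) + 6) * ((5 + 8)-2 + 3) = 1834 / 17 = 107.88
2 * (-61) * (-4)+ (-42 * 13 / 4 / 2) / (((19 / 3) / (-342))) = 8347 / 2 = 4173.50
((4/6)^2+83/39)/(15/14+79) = 4214/131157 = 0.03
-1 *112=-112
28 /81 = 0.35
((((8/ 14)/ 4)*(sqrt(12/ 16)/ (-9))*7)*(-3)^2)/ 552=-sqrt(3)/ 1104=-0.00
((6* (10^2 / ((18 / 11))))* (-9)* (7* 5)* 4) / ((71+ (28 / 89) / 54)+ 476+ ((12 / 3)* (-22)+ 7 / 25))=-1005.91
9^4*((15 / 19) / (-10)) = -517.97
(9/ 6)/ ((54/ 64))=16/ 9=1.78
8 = 8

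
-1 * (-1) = 1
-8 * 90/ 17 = -720/ 17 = -42.35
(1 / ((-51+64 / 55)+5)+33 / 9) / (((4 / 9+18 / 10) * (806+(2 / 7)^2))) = 2201815 / 1093067652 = 0.00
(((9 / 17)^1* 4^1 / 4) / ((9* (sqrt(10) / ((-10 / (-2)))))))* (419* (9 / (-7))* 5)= -18855* sqrt(10) / 238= -250.52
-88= -88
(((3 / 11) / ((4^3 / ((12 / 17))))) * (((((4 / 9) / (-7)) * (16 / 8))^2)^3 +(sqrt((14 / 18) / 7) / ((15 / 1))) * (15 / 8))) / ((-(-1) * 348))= 20843264555 / 57867085223152128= 0.00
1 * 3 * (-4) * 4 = -48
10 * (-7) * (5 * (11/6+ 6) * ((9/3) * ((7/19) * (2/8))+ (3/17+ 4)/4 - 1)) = -567525/646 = -878.52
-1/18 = -0.06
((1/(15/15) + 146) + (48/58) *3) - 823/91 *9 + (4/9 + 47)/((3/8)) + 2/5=195.01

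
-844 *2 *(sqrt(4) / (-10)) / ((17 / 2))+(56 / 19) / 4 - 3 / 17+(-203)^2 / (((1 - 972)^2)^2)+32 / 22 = 659048233559634384 / 15792181672506965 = 41.73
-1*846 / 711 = -94 / 79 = -1.19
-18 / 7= -2.57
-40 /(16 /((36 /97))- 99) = 360 /503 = 0.72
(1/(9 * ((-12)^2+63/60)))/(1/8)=160/26109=0.01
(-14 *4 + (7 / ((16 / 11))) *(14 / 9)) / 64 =-3493 / 4608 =-0.76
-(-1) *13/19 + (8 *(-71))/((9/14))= -150971/171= -882.87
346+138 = 484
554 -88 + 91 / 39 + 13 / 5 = 7064 / 15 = 470.93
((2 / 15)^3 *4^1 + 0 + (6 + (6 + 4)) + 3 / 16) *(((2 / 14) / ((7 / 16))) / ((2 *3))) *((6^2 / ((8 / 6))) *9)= 2623911 / 12250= 214.20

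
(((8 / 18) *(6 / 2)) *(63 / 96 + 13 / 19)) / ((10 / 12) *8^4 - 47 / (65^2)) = 3443375 / 6576106568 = 0.00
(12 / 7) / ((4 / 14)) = 6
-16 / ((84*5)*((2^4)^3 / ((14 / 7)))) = -1 / 53760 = -0.00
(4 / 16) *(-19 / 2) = -2.38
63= 63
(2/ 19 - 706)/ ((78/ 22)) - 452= -482464/ 741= -651.10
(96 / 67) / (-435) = -32 / 9715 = -0.00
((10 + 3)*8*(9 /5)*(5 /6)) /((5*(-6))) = -26 /5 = -5.20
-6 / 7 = -0.86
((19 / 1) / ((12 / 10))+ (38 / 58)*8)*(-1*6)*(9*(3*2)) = -198018 / 29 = -6828.21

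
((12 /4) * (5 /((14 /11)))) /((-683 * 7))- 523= -523.00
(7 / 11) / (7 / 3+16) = 21 / 605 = 0.03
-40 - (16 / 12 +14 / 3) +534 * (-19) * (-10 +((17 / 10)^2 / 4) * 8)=1069253 / 25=42770.12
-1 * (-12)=12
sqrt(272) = 4 *sqrt(17) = 16.49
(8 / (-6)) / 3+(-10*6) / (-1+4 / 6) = 1616 / 9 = 179.56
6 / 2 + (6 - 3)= 6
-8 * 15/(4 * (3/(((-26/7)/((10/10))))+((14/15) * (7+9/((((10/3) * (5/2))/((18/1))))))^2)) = -109687500/2223596291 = -0.05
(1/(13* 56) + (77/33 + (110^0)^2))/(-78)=-7283/170352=-0.04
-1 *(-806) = 806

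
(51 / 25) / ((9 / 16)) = 272 / 75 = 3.63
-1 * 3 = -3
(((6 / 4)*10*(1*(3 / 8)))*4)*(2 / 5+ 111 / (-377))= 1791 / 754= 2.38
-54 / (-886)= 27 / 443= 0.06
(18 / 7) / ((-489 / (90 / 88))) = -135 / 25102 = -0.01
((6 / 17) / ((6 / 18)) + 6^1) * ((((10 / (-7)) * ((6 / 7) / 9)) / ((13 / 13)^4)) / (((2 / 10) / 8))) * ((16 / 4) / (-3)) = 128000 / 2499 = 51.22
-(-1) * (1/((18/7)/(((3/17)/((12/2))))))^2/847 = 7/45319824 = 0.00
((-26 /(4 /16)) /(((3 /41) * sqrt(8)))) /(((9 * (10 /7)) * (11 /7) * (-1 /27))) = 26117 * sqrt(2) /55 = 671.55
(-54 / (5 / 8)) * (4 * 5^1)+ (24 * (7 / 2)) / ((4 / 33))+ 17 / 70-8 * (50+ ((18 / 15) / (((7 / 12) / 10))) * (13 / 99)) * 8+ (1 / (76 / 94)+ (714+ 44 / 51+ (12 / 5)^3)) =-34300684261 / 9326625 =-3677.72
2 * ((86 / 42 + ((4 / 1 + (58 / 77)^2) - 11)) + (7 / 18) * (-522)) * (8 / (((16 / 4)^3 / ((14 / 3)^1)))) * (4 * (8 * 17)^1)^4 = -161527194397966336 / 7623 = -21189452236385.46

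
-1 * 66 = -66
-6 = -6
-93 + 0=-93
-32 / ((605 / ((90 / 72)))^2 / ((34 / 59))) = -68 / 863819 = -0.00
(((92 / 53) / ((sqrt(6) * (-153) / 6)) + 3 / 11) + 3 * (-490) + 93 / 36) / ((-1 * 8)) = 23 * sqrt(6) / 16218 + 193663 / 1056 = 183.40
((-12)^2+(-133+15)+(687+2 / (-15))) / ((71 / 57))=203167 / 355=572.30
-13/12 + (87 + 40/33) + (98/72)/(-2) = 68467/792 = 86.45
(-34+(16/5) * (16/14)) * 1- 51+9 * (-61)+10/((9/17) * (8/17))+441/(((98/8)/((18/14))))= -685337/1260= -543.92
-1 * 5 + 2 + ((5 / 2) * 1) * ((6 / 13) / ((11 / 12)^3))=-25989 / 17303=-1.50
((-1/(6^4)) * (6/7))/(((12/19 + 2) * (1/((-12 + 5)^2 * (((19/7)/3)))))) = -361/32400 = -0.01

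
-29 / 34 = -0.85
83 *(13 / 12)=1079 / 12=89.92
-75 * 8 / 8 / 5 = -15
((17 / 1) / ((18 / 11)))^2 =34969 / 324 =107.93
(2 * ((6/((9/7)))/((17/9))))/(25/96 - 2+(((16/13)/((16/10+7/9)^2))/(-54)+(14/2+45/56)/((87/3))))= -243644978304/72707550053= -3.35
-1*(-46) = 46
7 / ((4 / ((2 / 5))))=7 / 10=0.70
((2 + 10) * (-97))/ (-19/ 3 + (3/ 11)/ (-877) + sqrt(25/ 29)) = 4874724219420 * sqrt(29)/ 953449535891 + 179073662051592/ 953449535891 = 215.35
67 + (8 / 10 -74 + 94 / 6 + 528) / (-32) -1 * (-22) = 35663 / 480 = 74.30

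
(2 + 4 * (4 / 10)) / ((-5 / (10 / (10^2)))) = -9 / 125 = -0.07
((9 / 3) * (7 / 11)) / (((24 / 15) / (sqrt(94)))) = 105 * sqrt(94) / 88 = 11.57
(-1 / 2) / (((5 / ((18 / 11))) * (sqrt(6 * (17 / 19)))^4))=-361 / 63580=-0.01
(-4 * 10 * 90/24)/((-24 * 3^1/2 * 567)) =25/3402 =0.01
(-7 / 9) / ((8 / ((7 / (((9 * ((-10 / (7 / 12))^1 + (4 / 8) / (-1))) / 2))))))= 343 / 40014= 0.01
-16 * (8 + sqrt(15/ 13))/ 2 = -64-8 * sqrt(195)/ 13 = -72.59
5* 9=45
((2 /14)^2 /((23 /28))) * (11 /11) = 4 /161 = 0.02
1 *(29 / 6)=29 / 6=4.83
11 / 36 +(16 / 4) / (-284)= 745 / 2556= 0.29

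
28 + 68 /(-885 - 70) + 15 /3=31447 /955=32.93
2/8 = 1/4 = 0.25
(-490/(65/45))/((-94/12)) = 26460/611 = 43.31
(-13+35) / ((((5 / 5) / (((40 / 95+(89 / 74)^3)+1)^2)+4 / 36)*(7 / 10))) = 148.80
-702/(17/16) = -11232/17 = -660.71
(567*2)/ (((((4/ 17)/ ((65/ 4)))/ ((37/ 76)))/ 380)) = 14488621.88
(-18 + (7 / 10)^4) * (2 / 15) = -177599 / 75000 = -2.37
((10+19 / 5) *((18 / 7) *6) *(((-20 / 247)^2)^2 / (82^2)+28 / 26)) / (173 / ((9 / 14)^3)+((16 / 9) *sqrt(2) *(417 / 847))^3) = 14321656236440877413448432613610417590089 / 40672676805072489363598359368080205639405 - 29492454122626453564956279017620460544 *sqrt(2) / 40672676805072489363598359368080205639405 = 0.35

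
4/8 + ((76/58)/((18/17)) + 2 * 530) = 554227/522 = 1061.74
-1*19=-19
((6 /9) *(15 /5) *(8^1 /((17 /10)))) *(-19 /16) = -190 /17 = -11.18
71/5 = 14.20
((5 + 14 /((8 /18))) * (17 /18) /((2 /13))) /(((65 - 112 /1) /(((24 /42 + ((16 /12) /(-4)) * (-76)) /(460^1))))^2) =37299496 /115950465225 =0.00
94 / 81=1.16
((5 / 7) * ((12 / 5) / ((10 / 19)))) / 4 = 57 / 70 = 0.81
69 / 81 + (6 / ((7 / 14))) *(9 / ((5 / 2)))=5947 / 135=44.05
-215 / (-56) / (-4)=-215 / 224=-0.96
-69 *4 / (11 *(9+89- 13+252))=-276 / 3707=-0.07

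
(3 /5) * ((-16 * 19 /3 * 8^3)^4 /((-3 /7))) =-4108395249269852864512 /405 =-10144185800666303369.17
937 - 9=928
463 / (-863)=-463 / 863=-0.54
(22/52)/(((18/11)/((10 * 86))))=26015/117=222.35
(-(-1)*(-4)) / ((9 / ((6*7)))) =-56 / 3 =-18.67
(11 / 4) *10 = 55 / 2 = 27.50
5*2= 10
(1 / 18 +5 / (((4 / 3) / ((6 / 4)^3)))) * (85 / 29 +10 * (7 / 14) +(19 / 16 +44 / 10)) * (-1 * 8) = -114819943 / 83520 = -1374.76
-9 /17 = -0.53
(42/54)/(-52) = -7/468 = -0.01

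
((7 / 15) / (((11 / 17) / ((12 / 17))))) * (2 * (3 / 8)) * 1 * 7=147 / 55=2.67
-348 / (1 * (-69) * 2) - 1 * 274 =-6244 / 23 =-271.48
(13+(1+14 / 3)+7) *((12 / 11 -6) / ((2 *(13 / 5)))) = -315 / 13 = -24.23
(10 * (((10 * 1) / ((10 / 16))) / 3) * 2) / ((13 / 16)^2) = 81920 / 507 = 161.58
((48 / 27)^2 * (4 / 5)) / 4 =256 / 405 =0.63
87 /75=29 /25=1.16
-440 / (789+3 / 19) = -4180 / 7497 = -0.56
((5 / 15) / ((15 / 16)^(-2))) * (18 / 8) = 675 / 1024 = 0.66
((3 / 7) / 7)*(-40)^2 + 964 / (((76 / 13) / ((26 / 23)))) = 6089042 / 21413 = 284.36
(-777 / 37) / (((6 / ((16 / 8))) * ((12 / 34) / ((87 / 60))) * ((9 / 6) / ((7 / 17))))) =-1421 / 180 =-7.89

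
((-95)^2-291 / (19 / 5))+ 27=170533 / 19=8975.42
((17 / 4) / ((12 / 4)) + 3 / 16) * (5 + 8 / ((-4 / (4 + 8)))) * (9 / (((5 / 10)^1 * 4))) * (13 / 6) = -19019 / 64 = -297.17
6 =6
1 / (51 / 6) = 2 / 17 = 0.12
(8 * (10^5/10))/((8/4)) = 40000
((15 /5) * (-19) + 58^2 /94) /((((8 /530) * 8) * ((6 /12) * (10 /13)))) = -686933 /1504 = -456.74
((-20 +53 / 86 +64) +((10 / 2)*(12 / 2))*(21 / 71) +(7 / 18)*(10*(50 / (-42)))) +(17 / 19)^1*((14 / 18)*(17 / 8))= 630719221 / 12529512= 50.34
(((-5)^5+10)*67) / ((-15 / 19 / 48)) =12689264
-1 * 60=-60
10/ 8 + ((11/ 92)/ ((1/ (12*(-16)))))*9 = -18893/ 92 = -205.36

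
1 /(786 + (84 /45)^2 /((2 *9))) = 2025 /1592042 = 0.00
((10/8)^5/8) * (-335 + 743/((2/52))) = 59321875/8192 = 7241.44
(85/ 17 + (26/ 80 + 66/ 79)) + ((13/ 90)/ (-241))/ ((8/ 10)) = 10554697/ 1713510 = 6.16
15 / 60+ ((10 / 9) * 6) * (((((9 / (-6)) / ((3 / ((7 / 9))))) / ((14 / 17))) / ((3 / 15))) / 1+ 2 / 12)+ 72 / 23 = -27943 / 2484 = -11.25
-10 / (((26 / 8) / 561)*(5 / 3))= -13464 / 13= -1035.69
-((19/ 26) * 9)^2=-29241/ 676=-43.26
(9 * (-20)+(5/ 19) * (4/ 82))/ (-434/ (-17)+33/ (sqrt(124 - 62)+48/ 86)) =-116613673802920/ 15891454020853+2472450941730 * sqrt(62)/ 15891454020853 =-6.11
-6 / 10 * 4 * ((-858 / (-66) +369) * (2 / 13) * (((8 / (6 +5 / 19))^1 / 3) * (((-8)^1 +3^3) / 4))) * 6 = -13238592 / 7735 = -1711.52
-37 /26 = -1.42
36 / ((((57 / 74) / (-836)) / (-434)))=16957248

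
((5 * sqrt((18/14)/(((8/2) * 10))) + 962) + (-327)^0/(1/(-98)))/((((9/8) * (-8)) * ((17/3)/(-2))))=sqrt(70)/238 + 576/17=33.92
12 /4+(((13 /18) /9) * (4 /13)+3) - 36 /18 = 326 /81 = 4.02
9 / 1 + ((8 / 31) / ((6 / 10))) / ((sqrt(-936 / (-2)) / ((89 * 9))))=9 + 1780 * sqrt(13) / 403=24.93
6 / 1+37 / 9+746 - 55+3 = 6337 / 9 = 704.11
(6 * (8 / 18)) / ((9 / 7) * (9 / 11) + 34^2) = 616 / 267279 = 0.00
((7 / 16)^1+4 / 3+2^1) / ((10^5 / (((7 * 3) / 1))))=1267 / 1600000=0.00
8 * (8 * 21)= 1344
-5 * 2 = -10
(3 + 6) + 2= 11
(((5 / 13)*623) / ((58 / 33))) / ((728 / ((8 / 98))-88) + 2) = 34265 / 2219776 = 0.02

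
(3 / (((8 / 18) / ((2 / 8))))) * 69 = 116.44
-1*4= -4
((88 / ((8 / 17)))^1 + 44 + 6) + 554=791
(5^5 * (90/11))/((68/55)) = 703125/34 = 20680.15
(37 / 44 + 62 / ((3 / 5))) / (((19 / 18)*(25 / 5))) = 41253 / 2090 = 19.74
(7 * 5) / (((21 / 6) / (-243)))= -2430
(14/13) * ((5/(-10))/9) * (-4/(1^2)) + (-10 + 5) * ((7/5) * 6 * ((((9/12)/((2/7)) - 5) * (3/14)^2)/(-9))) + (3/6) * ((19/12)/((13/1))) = -2735/13104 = -0.21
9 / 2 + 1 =11 / 2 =5.50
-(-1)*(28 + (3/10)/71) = 19883/710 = 28.00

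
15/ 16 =0.94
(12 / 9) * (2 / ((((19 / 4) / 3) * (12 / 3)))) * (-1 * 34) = -272 / 19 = -14.32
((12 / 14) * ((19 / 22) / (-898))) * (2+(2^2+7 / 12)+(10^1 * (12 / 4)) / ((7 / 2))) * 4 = -24187 / 484022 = -0.05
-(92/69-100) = 296/3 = 98.67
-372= -372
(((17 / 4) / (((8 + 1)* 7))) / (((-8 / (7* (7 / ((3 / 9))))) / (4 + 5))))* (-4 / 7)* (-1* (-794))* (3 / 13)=60741 / 52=1168.10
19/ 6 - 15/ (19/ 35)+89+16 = 80.54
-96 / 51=-32 / 17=-1.88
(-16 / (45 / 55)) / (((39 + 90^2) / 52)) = -9152 / 73251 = -0.12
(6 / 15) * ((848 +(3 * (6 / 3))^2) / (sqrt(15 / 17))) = 1768 * sqrt(255) / 75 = 376.44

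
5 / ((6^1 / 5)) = 4.17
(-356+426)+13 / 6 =433 / 6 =72.17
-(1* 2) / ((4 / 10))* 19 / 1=-95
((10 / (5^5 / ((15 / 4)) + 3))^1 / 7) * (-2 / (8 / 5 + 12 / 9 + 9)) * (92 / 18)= -4600 / 3143777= -0.00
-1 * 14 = -14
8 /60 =2 /15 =0.13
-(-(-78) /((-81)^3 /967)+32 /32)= -152005 /177147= -0.86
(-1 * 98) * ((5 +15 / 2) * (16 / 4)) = -4900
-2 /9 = -0.22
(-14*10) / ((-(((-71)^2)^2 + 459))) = 7 / 1270607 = 0.00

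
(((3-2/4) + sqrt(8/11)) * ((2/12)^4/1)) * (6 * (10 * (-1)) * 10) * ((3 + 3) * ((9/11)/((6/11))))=-125/12-25 * sqrt(22)/33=-13.97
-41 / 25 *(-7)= 11.48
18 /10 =1.80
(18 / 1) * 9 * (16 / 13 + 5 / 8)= 15633 / 52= 300.63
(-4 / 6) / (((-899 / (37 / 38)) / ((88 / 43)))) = 3256 / 2203449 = 0.00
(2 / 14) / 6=1 / 42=0.02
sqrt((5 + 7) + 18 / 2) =sqrt(21) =4.58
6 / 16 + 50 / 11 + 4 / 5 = 2517 / 440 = 5.72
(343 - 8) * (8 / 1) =2680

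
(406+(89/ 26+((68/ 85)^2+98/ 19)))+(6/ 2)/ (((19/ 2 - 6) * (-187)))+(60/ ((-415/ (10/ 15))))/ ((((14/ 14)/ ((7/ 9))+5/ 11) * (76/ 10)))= 415.21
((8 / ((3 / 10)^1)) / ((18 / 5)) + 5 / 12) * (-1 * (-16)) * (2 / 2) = 3380 / 27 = 125.19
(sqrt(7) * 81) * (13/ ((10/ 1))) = 1053 * sqrt(7)/ 10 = 278.60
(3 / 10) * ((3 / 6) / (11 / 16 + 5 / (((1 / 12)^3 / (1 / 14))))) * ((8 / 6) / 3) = 112 / 1037955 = 0.00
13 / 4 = 3.25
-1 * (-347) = 347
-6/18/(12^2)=-1/432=-0.00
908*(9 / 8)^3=165483 / 128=1292.84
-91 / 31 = -2.94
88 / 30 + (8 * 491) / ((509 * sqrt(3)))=44 / 15 + 3928 * sqrt(3) / 1527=7.39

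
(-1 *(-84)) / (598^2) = 21 / 89401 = 0.00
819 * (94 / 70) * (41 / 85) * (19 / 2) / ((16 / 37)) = 158497677 / 13600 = 11654.24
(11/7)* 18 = 198/7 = 28.29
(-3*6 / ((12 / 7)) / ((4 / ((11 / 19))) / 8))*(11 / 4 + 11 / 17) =-53361 / 1292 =-41.30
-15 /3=-5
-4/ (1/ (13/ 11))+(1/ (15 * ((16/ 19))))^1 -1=-14911/ 2640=-5.65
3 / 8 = 0.38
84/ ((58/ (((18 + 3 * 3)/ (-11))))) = -1134/ 319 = -3.55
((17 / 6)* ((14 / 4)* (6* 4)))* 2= 476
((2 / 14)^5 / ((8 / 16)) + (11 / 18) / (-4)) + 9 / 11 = 8858873 / 13311144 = 0.67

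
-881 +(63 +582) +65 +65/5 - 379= -537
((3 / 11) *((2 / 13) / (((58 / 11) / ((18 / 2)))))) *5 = 135 / 377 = 0.36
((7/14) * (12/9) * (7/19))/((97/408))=1904/1843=1.03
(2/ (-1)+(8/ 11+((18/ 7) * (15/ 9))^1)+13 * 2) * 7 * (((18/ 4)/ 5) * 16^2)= 46792.15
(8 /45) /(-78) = -4 /1755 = -0.00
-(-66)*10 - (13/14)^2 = 129191/196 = 659.14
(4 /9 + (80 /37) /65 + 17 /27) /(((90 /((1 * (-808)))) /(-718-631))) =7837587476 /584415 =13411.00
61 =61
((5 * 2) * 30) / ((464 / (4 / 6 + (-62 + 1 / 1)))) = -4525 / 116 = -39.01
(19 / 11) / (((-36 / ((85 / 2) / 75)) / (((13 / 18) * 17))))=-71383 / 213840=-0.33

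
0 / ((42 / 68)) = 0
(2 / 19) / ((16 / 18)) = 9 / 76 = 0.12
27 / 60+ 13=269 / 20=13.45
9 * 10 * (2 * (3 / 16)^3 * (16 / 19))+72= 88767 / 1216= 73.00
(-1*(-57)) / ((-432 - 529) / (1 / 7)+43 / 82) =-1558 / 183857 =-0.01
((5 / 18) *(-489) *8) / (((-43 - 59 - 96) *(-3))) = -1630 / 891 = -1.83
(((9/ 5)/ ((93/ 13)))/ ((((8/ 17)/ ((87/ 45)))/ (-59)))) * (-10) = 378131/ 620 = 609.89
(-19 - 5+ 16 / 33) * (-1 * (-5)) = -3880 / 33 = -117.58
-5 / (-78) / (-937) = -5 / 73086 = -0.00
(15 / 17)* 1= 15 / 17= 0.88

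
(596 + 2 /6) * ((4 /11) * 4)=28624 /33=867.39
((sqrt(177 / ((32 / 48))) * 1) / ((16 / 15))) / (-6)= -15 * sqrt(118) / 64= -2.55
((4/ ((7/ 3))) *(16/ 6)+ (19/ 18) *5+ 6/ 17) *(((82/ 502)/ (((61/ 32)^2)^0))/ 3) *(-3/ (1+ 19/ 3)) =-895973/ 3942708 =-0.23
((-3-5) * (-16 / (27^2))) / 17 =128 / 12393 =0.01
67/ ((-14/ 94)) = -3149/ 7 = -449.86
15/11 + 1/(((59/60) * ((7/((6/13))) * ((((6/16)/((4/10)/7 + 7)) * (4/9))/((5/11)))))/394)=16213125/31801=509.83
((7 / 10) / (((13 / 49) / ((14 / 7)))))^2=117649 / 4225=27.85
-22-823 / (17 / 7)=-6135 / 17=-360.88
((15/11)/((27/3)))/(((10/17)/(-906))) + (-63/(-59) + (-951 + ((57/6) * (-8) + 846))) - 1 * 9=-274070/649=-422.30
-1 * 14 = -14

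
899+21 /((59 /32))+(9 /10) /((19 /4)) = 5103797 /5605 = 910.58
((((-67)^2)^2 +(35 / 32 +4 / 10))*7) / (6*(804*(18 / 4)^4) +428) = 71.29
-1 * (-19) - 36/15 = 16.60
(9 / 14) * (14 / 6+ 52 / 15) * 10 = 261 / 7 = 37.29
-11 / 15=-0.73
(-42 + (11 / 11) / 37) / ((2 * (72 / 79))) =-122687 / 5328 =-23.03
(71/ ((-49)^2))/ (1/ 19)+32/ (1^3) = 32.56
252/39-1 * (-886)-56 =10874/13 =836.46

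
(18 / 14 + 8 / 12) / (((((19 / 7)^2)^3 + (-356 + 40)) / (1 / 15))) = 689087 / 444095865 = 0.00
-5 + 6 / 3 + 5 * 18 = 87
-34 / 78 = -0.44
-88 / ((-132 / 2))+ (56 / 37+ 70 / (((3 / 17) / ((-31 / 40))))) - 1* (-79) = -100153 / 444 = -225.57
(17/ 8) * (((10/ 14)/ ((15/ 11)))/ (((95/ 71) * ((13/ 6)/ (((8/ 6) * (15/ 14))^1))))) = 13277/ 24206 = 0.55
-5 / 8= -0.62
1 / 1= 1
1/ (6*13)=1/ 78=0.01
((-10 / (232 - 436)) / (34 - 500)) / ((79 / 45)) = -75 / 1251676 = -0.00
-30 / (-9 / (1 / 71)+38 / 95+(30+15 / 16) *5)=2400 / 38713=0.06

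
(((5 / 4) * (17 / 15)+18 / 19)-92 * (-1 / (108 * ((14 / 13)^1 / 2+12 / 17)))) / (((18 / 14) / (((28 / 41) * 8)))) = 674370536 / 52056675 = 12.95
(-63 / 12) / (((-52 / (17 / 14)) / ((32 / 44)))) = 51 / 572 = 0.09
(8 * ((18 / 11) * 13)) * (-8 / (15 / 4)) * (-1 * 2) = 39936 / 55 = 726.11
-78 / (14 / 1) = -39 / 7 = -5.57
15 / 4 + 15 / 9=65 / 12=5.42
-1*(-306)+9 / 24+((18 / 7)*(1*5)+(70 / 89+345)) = 3314453 / 4984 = 665.02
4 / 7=0.57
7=7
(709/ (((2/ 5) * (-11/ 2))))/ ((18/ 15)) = -17725/ 66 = -268.56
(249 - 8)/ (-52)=-241/ 52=-4.63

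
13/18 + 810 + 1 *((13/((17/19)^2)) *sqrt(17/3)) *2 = 9386 *sqrt(51)/867 + 14593/18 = 888.03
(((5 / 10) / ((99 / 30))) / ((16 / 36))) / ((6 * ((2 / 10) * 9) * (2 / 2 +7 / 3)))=5 / 528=0.01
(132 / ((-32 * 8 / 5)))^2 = 27225 / 4096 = 6.65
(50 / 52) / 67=25 / 1742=0.01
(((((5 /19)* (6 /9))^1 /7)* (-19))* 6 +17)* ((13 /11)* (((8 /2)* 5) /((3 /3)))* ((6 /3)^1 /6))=780 /7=111.43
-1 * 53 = -53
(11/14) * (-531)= -5841/14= -417.21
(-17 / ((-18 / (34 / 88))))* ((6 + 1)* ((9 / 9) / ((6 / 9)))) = 2023 / 528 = 3.83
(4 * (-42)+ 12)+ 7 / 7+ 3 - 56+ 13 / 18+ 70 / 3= -3311 / 18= -183.94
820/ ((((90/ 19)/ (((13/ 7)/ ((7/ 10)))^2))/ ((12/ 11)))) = 105320800/ 79233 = 1329.25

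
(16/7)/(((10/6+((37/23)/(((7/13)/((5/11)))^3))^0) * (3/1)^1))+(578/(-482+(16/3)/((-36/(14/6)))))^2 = 4599101417/2671313575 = 1.72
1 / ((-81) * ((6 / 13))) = -13 / 486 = -0.03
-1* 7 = -7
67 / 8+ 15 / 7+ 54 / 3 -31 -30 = -1819 / 56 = -32.48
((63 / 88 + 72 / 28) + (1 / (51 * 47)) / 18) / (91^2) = 43685633 / 110045944008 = 0.00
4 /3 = 1.33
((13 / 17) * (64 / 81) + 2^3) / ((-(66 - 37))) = -11848 / 39933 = -0.30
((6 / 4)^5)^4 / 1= 3486784401 / 1048576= 3325.26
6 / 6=1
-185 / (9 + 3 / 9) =-555 / 28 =-19.82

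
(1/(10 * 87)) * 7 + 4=4.01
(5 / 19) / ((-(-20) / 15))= 15 / 76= 0.20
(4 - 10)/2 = -3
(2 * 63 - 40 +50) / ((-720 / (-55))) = 187 / 18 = 10.39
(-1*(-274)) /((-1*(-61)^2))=-274 /3721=-0.07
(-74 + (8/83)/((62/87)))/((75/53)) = -10072862/192975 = -52.20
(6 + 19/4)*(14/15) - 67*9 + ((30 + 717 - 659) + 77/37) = -558203/1110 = -502.89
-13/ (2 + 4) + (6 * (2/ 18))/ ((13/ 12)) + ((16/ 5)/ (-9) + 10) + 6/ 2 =12979/ 1170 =11.09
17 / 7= 2.43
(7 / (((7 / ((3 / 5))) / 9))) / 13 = 27 / 65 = 0.42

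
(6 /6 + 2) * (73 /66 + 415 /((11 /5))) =12523 /22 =569.23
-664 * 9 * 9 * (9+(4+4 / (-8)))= -672300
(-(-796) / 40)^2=39601 / 100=396.01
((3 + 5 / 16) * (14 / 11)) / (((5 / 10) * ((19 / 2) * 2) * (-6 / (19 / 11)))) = -371 / 2904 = -0.13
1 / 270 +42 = 42.00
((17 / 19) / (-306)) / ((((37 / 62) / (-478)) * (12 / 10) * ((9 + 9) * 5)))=7409 / 341658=0.02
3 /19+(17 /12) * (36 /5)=984 /95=10.36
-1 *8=-8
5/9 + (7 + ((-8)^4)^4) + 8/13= 281474976710664.17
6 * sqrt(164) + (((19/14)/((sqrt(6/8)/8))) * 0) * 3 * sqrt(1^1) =12 * sqrt(41) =76.84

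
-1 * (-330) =330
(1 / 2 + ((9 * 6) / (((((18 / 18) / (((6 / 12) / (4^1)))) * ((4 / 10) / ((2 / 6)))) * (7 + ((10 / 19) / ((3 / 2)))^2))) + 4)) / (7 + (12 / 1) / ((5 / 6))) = 4896765 / 19810408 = 0.25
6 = 6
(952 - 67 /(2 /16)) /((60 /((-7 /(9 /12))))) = -2912 /45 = -64.71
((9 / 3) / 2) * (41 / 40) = 123 / 80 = 1.54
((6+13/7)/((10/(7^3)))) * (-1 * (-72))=19404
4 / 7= 0.57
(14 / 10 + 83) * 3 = 1266 / 5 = 253.20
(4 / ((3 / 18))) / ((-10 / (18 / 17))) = -216 / 85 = -2.54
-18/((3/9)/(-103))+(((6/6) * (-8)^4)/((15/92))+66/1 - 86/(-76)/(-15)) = 5842511/190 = 30750.06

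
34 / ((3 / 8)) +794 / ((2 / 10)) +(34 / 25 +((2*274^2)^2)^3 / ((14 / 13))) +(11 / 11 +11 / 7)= 798111020796184790444073830529302 / 75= 10641480277282463872587650000000.00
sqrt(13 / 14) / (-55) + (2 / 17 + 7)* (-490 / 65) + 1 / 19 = -225081 / 4199 - sqrt(182) / 770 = -53.62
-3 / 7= -0.43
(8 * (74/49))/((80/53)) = 1961/245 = 8.00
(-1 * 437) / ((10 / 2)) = -437 / 5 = -87.40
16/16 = 1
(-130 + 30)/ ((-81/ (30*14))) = 14000/ 27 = 518.52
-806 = -806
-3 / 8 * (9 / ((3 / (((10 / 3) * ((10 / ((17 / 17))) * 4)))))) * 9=-1350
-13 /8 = -1.62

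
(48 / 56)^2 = 36 / 49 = 0.73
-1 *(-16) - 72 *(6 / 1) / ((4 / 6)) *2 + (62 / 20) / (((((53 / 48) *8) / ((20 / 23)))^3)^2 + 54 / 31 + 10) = -130196268407423026062080 / 101715834917481319111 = -1280.00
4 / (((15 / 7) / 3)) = 5.60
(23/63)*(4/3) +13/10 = 3377/1890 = 1.79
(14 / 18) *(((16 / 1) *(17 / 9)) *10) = 235.06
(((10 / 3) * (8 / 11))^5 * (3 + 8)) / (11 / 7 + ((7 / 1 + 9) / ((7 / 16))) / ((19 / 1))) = 87162880000 / 330871959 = 263.43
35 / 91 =5 / 13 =0.38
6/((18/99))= 33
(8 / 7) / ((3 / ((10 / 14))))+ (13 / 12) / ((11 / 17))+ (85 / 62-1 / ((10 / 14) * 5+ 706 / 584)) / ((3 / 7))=9124148311 / 1959163668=4.66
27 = 27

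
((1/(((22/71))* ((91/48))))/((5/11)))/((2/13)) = 852/35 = 24.34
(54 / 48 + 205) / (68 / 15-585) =-24735 / 69656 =-0.36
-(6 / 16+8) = -67 / 8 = -8.38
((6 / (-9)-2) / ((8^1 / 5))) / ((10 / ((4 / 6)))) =-1 / 9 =-0.11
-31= -31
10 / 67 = 0.15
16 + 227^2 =51545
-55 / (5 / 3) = -33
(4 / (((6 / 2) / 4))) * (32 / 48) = 32 / 9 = 3.56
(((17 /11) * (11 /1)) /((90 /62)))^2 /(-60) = -277729 /121500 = -2.29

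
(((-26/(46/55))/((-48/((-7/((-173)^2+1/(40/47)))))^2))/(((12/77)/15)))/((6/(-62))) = 86393125/117696814165584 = 0.00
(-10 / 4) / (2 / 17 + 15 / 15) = -85 / 38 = -2.24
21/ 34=0.62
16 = 16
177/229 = 0.77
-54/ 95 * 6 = -324/ 95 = -3.41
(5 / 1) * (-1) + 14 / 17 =-71 / 17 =-4.18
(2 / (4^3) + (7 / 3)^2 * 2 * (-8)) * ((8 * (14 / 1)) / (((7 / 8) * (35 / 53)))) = -5316748 / 315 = -16878.57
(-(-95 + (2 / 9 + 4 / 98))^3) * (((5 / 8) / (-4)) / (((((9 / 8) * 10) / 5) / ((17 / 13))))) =-6198591949631815 / 80277089256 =-77214.96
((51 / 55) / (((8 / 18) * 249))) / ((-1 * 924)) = -51 / 5624080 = -0.00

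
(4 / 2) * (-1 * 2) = -4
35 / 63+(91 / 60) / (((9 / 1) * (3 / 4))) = 316 / 405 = 0.78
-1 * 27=-27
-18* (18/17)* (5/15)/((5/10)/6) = -1296/17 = -76.24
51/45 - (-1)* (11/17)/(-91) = 26134/23205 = 1.13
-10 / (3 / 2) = -20 / 3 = -6.67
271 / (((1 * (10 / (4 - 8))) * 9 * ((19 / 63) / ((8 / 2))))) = -15176 / 95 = -159.75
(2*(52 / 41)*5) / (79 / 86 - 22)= -44720 / 74333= -0.60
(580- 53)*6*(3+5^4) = 1985736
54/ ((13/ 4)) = 216/ 13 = 16.62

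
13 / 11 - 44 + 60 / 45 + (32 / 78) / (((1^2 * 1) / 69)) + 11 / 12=-7013 / 572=-12.26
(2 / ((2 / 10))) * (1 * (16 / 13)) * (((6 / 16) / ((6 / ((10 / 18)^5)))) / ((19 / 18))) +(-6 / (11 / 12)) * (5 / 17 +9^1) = -18423882692 / 303046029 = -60.80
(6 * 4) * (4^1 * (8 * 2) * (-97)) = -148992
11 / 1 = 11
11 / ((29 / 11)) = 121 / 29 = 4.17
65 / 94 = 0.69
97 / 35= 2.77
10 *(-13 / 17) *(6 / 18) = -130 / 51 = -2.55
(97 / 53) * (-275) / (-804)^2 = -26675 / 34260048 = -0.00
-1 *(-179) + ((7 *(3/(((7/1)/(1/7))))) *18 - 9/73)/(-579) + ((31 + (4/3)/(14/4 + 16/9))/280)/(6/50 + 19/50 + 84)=5668170956641/31667845300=178.99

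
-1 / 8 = -0.12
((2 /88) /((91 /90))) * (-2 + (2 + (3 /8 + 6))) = 2295 /16016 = 0.14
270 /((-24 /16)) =-180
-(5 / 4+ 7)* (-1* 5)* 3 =495 / 4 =123.75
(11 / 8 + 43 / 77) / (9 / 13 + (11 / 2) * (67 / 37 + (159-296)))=-572871 / 220102960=-0.00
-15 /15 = -1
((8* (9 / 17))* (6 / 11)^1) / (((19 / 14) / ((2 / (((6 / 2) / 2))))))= 8064 / 3553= 2.27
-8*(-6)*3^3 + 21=1317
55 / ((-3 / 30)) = -550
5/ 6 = 0.83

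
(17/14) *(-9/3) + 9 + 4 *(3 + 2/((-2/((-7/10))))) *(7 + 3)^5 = 20720075/14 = 1480005.36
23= 23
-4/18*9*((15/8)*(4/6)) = -5/2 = -2.50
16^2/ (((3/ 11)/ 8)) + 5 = 22543/ 3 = 7514.33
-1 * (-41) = 41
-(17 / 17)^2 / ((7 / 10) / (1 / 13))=-10 / 91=-0.11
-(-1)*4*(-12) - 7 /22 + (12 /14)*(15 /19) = -139399 /2926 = -47.64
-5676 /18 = -946 /3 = -315.33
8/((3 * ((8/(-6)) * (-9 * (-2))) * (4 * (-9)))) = 0.00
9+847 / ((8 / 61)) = 51739 / 8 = 6467.38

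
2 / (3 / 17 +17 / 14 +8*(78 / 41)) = 19516 / 162083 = 0.12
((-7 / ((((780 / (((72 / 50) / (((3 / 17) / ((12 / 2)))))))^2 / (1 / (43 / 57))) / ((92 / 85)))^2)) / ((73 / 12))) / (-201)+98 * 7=686.00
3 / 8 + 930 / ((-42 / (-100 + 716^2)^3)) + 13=-2981656596500031483.77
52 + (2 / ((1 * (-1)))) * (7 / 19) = 974 / 19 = 51.26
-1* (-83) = 83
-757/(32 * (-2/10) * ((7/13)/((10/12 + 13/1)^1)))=4084015/1344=3038.70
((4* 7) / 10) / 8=0.35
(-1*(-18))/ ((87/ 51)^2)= 5202/ 841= 6.19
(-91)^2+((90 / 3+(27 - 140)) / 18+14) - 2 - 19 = 148849 / 18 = 8269.39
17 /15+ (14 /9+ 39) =1876 /45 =41.69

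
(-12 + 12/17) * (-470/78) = 15040/221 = 68.05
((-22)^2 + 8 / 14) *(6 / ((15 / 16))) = 108544 / 35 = 3101.26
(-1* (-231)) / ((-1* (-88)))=2.62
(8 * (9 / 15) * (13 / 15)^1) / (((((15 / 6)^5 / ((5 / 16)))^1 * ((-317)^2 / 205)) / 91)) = 776048 / 314028125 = 0.00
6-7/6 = 29/6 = 4.83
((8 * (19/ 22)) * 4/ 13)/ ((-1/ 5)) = -1520/ 143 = -10.63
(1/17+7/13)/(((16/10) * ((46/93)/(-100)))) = -383625/5083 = -75.47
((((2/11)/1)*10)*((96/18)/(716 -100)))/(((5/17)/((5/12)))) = 170/7623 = 0.02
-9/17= -0.53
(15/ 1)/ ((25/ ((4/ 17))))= 12/ 85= 0.14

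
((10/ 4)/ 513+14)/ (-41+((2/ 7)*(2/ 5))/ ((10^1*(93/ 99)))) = -77951825/ 228140334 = -0.34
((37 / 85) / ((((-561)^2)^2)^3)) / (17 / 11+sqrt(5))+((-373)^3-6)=-51895123.00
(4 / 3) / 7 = 4 / 21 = 0.19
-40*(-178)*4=28480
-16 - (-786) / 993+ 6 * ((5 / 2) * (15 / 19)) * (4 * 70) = 20757354 / 6289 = 3300.58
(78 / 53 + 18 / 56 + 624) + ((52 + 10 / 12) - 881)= -900967 / 4452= -202.37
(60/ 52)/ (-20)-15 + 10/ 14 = -5221/ 364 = -14.34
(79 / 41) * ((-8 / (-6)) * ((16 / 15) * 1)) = 5056 / 1845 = 2.74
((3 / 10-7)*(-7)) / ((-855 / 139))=-65191 / 8550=-7.62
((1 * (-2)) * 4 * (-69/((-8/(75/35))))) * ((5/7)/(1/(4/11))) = -20700/539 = -38.40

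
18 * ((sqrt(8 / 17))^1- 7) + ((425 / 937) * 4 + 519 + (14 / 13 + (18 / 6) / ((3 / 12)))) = 36 * sqrt(34) / 17 + 4968523 / 12181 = 420.24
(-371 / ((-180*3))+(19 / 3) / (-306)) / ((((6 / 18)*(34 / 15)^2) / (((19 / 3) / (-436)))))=-193705 / 34273088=-0.01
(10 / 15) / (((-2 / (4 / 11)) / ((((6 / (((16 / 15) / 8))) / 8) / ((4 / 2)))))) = -15 / 44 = -0.34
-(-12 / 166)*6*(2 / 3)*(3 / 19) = 72 / 1577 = 0.05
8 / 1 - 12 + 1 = -3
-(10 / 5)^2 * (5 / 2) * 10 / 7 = -100 / 7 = -14.29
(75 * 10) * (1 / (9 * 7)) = 250 / 21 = 11.90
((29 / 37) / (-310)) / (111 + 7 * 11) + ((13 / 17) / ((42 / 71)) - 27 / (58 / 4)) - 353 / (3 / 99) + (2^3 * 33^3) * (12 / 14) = 5241316567994263 / 22324795080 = 234775.57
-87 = -87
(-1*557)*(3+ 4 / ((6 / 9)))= -5013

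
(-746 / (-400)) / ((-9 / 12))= -373 / 150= -2.49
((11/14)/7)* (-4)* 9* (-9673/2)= 19543.41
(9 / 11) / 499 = 9 / 5489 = 0.00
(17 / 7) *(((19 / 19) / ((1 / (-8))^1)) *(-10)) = 1360 / 7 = 194.29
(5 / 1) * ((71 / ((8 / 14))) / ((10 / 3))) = 186.38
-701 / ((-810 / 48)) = 5608 / 135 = 41.54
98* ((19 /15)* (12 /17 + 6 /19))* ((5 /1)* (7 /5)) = 887.76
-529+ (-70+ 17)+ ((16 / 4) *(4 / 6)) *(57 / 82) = -23786 / 41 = -580.15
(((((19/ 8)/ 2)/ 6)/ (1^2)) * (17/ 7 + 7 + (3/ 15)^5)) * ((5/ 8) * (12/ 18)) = 3918883/ 5040000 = 0.78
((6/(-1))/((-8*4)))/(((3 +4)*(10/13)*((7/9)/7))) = 351/1120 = 0.31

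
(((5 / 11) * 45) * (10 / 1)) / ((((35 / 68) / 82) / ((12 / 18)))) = 1672800 / 77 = 21724.68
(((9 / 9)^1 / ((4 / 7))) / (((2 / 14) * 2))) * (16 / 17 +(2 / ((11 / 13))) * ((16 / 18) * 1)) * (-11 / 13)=-31360 / 1989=-15.77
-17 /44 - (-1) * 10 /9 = 287 /396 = 0.72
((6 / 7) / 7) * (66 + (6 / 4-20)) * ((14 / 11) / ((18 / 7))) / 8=95 / 264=0.36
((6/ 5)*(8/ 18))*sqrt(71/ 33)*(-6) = -16*sqrt(2343)/ 165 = -4.69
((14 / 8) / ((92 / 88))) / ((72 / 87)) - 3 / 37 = 79309 / 40848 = 1.94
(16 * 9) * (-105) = -15120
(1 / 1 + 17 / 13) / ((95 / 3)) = 18 / 247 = 0.07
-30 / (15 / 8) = -16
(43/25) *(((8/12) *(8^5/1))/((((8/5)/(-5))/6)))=-704512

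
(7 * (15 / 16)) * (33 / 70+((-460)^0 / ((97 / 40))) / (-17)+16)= 5695491 / 52768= 107.93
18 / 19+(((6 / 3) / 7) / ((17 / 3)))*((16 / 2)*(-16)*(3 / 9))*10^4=-48637858 / 2261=-21511.66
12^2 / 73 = 144 / 73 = 1.97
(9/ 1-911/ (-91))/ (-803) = -1730/ 73073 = -0.02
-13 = -13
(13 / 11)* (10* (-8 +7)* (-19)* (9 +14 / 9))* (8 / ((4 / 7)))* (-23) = -75557300 / 99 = -763205.05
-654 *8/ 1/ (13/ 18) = -94176/ 13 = -7244.31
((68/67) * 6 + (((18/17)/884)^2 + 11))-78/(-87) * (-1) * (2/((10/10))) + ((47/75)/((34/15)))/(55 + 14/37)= 15.30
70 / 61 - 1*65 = -3895 / 61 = -63.85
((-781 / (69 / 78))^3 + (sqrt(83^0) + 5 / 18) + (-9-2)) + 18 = -150711240814205 / 219006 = -688160328.09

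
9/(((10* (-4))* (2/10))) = -9/8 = -1.12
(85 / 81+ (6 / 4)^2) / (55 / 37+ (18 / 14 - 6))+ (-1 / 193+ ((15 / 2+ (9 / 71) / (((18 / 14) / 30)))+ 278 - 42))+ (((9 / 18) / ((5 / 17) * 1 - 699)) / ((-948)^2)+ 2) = 136159353488472961973 / 550293577990592832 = 247.43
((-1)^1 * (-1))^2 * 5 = 5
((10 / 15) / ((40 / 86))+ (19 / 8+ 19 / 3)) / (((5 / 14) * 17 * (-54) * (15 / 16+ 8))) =-17038 / 4922775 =-0.00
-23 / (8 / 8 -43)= 23 / 42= 0.55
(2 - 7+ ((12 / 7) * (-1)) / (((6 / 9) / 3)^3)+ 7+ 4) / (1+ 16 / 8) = -701 / 14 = -50.07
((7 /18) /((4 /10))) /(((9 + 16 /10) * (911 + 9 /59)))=10325 /102570264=0.00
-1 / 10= -0.10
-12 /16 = -3 /4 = -0.75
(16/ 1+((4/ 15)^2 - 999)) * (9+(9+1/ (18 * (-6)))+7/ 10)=-2232157787/ 121500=-18371.67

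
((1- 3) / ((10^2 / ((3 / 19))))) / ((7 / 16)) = -24 / 3325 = -0.01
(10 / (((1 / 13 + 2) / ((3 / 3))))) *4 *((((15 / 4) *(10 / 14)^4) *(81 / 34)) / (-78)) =-46875 / 81634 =-0.57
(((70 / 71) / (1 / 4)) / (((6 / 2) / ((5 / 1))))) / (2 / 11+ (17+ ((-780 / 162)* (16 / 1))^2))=3742200 / 3388700851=0.00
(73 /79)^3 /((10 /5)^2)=389017 /1972156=0.20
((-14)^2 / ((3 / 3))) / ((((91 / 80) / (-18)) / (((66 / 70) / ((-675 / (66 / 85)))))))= 92928 / 27625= 3.36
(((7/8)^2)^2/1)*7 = 16807/4096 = 4.10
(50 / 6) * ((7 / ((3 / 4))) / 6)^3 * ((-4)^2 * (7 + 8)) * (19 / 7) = 14896000 / 729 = 20433.47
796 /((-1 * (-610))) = 398 /305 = 1.30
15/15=1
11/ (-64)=-11/ 64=-0.17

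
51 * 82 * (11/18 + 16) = 208403/3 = 69467.67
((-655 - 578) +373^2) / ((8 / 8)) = 137896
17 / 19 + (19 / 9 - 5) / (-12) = 1165 / 1026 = 1.14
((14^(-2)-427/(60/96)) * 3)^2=4034445839649/960400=4200797.42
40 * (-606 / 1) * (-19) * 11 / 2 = 2533080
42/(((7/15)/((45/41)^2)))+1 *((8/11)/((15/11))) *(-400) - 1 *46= -150.92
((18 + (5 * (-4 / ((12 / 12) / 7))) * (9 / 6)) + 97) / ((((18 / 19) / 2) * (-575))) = 361 / 1035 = 0.35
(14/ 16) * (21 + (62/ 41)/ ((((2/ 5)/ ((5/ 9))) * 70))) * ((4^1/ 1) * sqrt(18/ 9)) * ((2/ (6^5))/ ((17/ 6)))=108641 * sqrt(2)/ 16259616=0.01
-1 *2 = -2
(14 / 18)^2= 49 / 81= 0.60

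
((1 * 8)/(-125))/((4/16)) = -32/125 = -0.26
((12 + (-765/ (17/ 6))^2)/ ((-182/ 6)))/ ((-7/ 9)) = 3090.46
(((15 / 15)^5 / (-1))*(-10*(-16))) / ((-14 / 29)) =2320 / 7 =331.43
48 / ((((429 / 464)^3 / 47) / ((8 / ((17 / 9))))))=12089.40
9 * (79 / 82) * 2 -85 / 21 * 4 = 991 / 861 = 1.15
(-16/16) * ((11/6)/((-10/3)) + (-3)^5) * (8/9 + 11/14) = 1027781/2520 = 407.85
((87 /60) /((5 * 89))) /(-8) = -29 /71200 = -0.00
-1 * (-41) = 41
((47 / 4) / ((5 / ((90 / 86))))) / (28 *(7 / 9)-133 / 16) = 15228 / 83377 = 0.18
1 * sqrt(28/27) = 2 * sqrt(21)/9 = 1.02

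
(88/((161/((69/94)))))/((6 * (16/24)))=33/329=0.10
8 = 8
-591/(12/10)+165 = -655/2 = -327.50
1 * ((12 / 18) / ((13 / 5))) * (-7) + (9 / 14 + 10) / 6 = -23 / 1092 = -0.02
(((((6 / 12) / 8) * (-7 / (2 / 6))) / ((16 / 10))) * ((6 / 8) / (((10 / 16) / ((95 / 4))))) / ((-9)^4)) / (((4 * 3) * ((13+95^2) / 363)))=-80465 / 6746830848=-0.00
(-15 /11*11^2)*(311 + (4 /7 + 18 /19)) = -6858225 /133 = -51565.60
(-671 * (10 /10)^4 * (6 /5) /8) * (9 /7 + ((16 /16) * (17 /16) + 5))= -1656699 /2240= -739.60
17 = 17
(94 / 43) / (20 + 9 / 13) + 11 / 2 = 129681 / 23134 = 5.61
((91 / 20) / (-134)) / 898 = -91 / 2406640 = -0.00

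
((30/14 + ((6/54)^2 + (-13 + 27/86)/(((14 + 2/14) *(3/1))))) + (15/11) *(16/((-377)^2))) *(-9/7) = -141520309795/59294228994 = -2.39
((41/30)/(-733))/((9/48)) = -328/32985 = -0.01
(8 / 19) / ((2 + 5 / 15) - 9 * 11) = -0.00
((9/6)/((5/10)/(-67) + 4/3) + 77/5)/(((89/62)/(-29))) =-79212688/237185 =-333.97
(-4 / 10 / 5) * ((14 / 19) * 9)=-252 / 475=-0.53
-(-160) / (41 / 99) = 15840 / 41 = 386.34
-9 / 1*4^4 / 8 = -288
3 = 3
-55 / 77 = -5 / 7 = -0.71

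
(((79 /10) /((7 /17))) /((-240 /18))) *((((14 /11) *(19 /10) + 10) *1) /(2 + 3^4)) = -2751807 /12782000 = -0.22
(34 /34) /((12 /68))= 17 /3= 5.67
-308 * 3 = -924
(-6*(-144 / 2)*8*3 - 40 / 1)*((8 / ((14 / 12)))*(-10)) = -4957440 / 7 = -708205.71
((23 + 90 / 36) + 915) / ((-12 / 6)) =-1881 / 4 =-470.25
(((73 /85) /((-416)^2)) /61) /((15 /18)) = 219 /2243238400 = 0.00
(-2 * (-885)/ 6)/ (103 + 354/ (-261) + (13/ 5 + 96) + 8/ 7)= 898275/ 613222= 1.46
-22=-22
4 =4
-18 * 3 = -54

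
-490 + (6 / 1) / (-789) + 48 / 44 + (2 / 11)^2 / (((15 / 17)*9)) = -2100419576 / 4296105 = -488.91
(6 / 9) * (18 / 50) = 6 / 25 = 0.24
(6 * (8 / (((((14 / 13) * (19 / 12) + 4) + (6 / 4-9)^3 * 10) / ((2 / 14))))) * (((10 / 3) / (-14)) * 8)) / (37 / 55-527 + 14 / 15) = -329472 / 55836188107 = -0.00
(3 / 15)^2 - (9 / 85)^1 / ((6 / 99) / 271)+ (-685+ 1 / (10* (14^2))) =-192991511 / 166600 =-1158.41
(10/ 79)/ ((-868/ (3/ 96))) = -5/ 1097152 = -0.00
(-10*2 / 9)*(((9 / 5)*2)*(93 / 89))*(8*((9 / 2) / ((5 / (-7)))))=421.32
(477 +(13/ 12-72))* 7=34111/ 12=2842.58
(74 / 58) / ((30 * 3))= 37 / 2610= 0.01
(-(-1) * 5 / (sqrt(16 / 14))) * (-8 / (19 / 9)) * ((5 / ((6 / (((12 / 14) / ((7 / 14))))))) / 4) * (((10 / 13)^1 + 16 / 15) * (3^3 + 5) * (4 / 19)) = -687360 * sqrt(14) / 32851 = -78.29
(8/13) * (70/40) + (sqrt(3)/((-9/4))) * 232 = 14/13 - 928 * sqrt(3)/9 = -177.52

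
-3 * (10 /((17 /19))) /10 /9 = -19 /51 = -0.37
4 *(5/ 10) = 2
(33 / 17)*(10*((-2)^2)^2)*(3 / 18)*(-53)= -46640 / 17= -2743.53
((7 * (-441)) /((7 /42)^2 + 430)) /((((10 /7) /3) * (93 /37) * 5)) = -1.20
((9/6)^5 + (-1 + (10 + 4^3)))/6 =13.43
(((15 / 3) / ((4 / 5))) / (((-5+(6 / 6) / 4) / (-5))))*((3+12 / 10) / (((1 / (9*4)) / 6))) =113400 / 19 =5968.42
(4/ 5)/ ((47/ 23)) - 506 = -118818/ 235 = -505.61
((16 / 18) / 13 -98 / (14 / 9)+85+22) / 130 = 2578 / 7605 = 0.34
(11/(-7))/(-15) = 11/105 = 0.10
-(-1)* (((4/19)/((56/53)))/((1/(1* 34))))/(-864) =-901/114912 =-0.01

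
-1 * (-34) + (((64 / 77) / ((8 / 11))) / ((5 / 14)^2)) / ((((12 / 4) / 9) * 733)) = 623722 / 18325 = 34.04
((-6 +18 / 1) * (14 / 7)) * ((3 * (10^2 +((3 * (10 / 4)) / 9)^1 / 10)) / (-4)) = -3603 / 2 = -1801.50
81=81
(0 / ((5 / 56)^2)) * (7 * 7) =0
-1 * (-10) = 10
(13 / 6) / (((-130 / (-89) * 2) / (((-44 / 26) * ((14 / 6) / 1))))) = -6853 / 2340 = -2.93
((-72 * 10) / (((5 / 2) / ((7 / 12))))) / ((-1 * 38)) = 84 / 19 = 4.42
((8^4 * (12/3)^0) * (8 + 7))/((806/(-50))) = -1536000/403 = -3811.41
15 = 15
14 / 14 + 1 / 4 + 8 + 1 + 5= 61 / 4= 15.25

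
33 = 33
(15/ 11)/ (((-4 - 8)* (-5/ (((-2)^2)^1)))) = 1/ 11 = 0.09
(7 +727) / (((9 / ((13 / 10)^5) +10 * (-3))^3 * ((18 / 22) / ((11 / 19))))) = -2273011951076728246099 / 91772385668371027534500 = -0.02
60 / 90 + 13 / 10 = 59 / 30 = 1.97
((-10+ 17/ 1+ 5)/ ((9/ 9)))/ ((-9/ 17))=-68/ 3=-22.67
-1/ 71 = -0.01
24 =24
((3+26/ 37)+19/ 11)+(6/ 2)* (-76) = -90586/ 407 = -222.57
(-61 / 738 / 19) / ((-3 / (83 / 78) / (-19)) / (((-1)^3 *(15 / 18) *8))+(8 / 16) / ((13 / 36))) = -329095 / 103060593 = -0.00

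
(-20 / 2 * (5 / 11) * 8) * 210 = -84000 / 11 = -7636.36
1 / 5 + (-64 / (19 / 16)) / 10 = -493 / 95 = -5.19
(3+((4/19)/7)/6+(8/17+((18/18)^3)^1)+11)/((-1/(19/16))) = -104971/5712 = -18.38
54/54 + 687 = 688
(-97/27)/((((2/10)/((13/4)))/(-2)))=6305/54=116.76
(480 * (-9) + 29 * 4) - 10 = -4214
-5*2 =-10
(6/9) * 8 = 16/3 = 5.33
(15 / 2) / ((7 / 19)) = 20.36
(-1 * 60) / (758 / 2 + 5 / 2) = -120 / 763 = -0.16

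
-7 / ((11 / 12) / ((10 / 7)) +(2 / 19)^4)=-109469640 / 10036637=-10.91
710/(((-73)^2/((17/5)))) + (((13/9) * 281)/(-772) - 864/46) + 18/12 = -14779762465/851595516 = -17.36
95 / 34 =2.79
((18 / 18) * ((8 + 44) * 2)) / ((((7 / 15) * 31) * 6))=260 / 217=1.20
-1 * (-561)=561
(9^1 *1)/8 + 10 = 89/8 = 11.12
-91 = -91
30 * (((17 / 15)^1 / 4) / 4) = 2.12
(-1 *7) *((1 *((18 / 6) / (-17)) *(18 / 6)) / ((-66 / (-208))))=2184 / 187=11.68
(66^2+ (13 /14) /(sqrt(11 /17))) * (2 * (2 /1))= 26 * sqrt(187) /77+ 17424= 17428.62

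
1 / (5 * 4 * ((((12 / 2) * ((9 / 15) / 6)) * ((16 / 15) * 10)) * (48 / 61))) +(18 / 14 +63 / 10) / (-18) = -88489 / 215040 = -0.41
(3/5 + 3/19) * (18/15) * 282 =121824/475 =256.47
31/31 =1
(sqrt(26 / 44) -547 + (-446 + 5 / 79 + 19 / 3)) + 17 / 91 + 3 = -21209345 / 21567 + sqrt(286) / 22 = -982.65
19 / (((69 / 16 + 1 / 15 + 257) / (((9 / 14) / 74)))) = 0.00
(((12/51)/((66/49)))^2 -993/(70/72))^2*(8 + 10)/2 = 126569478876204188224/13481711345025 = 9388235.34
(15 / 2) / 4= 15 / 8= 1.88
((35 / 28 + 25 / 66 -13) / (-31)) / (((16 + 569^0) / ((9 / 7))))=4503 / 162316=0.03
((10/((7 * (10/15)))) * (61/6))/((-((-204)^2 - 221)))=-61/115906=-0.00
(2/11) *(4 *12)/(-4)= -24/11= -2.18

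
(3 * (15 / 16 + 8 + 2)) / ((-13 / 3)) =-1575 / 208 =-7.57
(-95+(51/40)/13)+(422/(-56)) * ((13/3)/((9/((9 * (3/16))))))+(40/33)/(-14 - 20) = -1650954079/16336320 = -101.06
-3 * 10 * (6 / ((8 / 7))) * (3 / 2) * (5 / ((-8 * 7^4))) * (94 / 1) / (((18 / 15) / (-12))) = -158625 / 2744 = -57.81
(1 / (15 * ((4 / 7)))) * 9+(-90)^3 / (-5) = 2916021 / 20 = 145801.05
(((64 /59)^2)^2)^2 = 281474976710656 /146830437604321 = 1.92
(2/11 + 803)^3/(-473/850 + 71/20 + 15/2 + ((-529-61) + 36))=-390793496962500/409930697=-953316.01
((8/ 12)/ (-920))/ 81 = -1/ 111780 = -0.00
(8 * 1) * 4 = 32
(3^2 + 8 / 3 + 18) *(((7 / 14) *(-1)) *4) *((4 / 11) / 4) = -178 / 33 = -5.39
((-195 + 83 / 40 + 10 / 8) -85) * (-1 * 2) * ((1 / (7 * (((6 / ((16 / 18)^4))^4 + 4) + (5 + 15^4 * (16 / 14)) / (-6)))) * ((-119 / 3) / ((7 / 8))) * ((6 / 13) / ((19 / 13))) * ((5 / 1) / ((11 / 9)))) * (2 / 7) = 102130239812206067712 / 85535434548528702155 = 1.19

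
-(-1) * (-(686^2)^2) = -221460595216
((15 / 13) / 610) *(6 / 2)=9 / 1586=0.01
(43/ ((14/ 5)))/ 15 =43/ 42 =1.02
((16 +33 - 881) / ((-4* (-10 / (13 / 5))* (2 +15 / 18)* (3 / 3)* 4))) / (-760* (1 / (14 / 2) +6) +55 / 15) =42588 / 41634275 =0.00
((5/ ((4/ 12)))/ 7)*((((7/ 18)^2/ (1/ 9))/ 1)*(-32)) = -280/ 3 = -93.33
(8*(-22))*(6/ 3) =-352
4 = 4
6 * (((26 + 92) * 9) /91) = 6372 /91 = 70.02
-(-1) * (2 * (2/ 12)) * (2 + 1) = 1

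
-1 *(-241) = 241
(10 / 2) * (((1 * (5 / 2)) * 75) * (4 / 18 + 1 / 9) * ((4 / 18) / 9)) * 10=6250 / 81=77.16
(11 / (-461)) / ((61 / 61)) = -11 / 461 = -0.02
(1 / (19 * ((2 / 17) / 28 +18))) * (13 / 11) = 3094 / 895565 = 0.00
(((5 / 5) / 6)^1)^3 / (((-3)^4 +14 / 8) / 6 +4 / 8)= 0.00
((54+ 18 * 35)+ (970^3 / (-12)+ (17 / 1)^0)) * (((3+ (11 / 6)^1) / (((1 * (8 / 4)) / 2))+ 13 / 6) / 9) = -1597163365 / 27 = -59154198.70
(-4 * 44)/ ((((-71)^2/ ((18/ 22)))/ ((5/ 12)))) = -60/ 5041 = -0.01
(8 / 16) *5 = 2.50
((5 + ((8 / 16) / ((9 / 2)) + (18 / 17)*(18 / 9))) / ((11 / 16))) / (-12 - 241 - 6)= -2528 / 62271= -0.04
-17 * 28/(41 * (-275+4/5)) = 2380/56211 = 0.04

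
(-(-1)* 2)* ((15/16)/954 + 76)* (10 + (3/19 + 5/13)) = 83912381/52364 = 1602.48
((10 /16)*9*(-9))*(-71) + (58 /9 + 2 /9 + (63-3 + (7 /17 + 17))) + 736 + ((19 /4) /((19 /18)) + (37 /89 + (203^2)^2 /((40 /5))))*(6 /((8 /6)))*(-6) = -52029276018365 /9078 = -5731358891.65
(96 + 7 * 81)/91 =51/7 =7.29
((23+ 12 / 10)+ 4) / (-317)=-141 / 1585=-0.09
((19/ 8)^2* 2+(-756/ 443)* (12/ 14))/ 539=139187/ 7640864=0.02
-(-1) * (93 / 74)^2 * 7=60543 / 5476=11.06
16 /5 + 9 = 61 /5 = 12.20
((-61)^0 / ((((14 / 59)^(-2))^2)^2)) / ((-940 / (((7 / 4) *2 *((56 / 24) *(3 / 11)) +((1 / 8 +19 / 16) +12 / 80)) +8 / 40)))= -78931655292 / 1897783406035848925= -0.00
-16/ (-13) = 1.23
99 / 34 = 2.91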